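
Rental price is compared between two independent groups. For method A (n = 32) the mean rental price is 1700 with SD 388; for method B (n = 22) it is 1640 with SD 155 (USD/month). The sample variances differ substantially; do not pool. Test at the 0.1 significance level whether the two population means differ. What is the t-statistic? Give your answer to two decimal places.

0.79

Let group 1 = method A, group 2 = method B. H0: μ_1 = μ_2; H1: μ_1 ≠ μ_2 (Welch's two-sample t-test, two-sided).
t = (x̄_1 − x̄_2)/√(s_1²/n_1 + s_2²/n_2) = (1700 − 1640)/√(388²/32 + 155²/22) = 0.79
Welch–Satterthwaite df ≈ 43.59
Two-sided p-value ≈ 0.4349
Since p ≈ 0.4349 > α = 0.1, fail to reject H0; the evidence is not statistically significant.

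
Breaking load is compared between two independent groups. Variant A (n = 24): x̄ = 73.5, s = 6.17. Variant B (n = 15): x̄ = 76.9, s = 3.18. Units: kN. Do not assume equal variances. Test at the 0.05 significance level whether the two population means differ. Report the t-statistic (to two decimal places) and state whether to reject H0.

Let group 1 = variant A, group 2 = variant B. H0: μ_1 = μ_2; H1: μ_1 ≠ μ_2 (Welch's two-sample t-test, two-sided).
t = (x̄_1 − x̄_2)/√(s_1²/n_1 + s_2²/n_2) = (73.5 − 76.9)/√(6.17²/24 + 3.18²/15) = -2.26
Welch–Satterthwaite df ≈ 36.02
Two-sided p-value ≈ 0.0299
Since p ≈ 0.0299 < α = 0.05, reject H0; the data support H1.

t = -2.26; reject H0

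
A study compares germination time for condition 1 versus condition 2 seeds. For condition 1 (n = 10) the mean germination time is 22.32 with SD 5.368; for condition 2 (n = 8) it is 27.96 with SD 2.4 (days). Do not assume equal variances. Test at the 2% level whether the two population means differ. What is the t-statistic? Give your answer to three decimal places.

-2.972

Let group 1 = condition 1, group 2 = condition 2. H0: μ_1 = μ_2; H1: μ_1 ≠ μ_2 (Welch's two-sample t-test, two-sided).
t = (x̄_1 − x̄_2)/√(s_1²/n_1 + s_2²/n_2) = (22.32 − 27.96)/√(5.368²/10 + 2.4²/8) = -2.972
Welch–Satterthwaite df ≈ 13.01
Two-sided p-value ≈ 0.011
Since p ≈ 0.011 < α = 0.02, reject H0; the evidence is statistically significant.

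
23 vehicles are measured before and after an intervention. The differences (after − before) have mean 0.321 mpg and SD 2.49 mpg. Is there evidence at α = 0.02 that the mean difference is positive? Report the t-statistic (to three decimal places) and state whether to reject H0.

t = 0.618; fail to reject H0

H0: μ_d = 0; H1: μ_d > 0 (paired t-test on the differences, right-tailed).
t = d̄/(s_d/√n) = 0.321/(2.49/√23) = 0.618
df = n − 1 = 22
p-value = P(T ≥ 0.618) ≈ 0.2714
Since p ≈ 0.2714 > α = 0.02, fail to reject H0; the data do not provide sufficient evidence against H0.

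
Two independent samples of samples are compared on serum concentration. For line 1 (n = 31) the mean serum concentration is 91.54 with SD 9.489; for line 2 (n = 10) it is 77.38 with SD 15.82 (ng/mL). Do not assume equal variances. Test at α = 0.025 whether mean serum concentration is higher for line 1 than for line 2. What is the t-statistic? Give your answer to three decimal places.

2.679

Let group 1 = line 1, group 2 = line 2. H0: μ_1 = μ_2; H1: μ_1 > μ_2 (Welch's two-sample t-test, right-tailed).
t = (x̄_1 − x̄_2)/√(s_1²/n_1 + s_2²/n_2) = (91.54 − 77.38)/√(9.489²/31 + 15.82²/10) = 2.679
Welch–Satterthwaite df ≈ 11.17
p-value = P(T ≥ 2.679) ≈ 0.011
Since p ≈ 0.011 < α = 0.025, reject H0; the evidence is statistically significant.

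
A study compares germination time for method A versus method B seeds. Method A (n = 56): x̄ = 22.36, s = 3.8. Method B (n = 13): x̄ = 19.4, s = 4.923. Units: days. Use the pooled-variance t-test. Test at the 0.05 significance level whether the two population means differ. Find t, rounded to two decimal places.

Let group 1 = method A, group 2 = method B. H0: μ_1 = μ_2; H1: μ_1 ≠ μ_2 (two-sample pooled-variance t-test, two-sided).
s_p² = [(56−1)·3.8² + (13−1)·4.923²]/(56+13−2) = 16.1945
t = (22.36 − 19.4)/√[16.1945·(1/56 + 1/13)] = 2.39
df = n₁ + n₂ − 2 = 67
Two-sided p-value ≈ 0.0197
Since p ≈ 0.0197 < α = 0.05, reject H0; the evidence is statistically significant.

2.39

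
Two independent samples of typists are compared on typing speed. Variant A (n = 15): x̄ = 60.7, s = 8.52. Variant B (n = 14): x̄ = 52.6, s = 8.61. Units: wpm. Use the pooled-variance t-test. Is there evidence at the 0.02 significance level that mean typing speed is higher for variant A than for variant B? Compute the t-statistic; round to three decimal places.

2.545

Let group 1 = variant A, group 2 = variant B. H0: μ_1 = μ_2; H1: μ_1 > μ_2 (two-sample pooled-variance t-test, right-tailed).
s_p² = [(15−1)·8.52² + (14−1)·8.61²]/(15+14−2) = 73.3327
t = (60.7 − 52.6)/√[73.3327·(1/15 + 1/14)] = 2.545
df = n₁ + n₂ − 2 = 27
p-value = P(T ≥ 2.545) ≈ 0.008
Since p ≈ 0.008 < α = 0.02, reject H0; the data support H1.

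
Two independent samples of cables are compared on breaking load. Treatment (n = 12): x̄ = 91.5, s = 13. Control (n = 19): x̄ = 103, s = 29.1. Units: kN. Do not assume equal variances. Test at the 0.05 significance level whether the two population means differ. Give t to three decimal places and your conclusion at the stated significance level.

Let group 1 = treatment, group 2 = control. H0: μ_1 = μ_2; H1: μ_1 ≠ μ_2 (Welch's two-sample t-test, two-sided).
t = (x̄_1 − x̄_2)/√(s_1²/n_1 + s_2²/n_2) = (91.5 − 103)/√(13²/12 + 29.1²/19) = -1.502
Welch–Satterthwaite df ≈ 26.79
Two-sided p-value ≈ 0.145
Since p ≈ 0.145 > α = 0.05, fail to reject H0; the evidence is not statistically significant.

t = -1.502; fail to reject H0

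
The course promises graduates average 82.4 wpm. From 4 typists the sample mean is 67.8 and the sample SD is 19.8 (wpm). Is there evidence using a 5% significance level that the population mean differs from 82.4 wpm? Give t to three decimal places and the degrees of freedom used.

H0: μ = 82.4; H1: μ ≠ 82.4 (one-sample t-test, two-sided).
t = (x̄ − μ₀)/(s/√n) = (67.8 − 82.4)/(19.8/√4) = -1.475
df = n − 1 = 3
Two-sided p-value ≈ 0.237
Since p ≈ 0.237 > α = 0.05, fail to reject H0; the evidence is not statistically significant.

t = -1.475, df = 3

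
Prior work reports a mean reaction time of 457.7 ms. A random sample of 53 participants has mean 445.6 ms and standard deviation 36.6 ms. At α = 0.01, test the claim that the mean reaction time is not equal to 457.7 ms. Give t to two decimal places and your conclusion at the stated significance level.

t = -2.41; fail to reject H0

H0: μ = 457.7; H1: μ ≠ 457.7 (one-sample t-test, two-sided).
t = (x̄ − μ₀)/(s/√n) = (445.6 − 457.7)/(36.6/√53) = -2.41
df = n − 1 = 52
Two-sided p-value ≈ 0.0197
Since p ≈ 0.0197 > α = 0.01, fail to reject H0; the data do not provide sufficient evidence against H0.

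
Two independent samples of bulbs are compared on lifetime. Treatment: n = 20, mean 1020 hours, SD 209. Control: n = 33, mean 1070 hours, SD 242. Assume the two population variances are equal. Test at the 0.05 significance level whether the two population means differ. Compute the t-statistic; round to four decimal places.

-0.7663

Let group 1 = treatment, group 2 = control. H0: μ_1 = μ_2; H1: μ_1 ≠ μ_2 (two-sample pooled-variance t-test, two-sided).
s_p² = [(20−1)·209² + (33−1)·242²]/(20+33−2) = 53019.4
t = (1020 − 1070)/√[53019.4·(1/20 + 1/33)] = -0.7663
df = n₁ + n₂ − 2 = 51
Two-sided p-value ≈ 0.4470
Since p ≈ 0.4470 > α = 0.05, fail to reject H0; the evidence is not statistically significant.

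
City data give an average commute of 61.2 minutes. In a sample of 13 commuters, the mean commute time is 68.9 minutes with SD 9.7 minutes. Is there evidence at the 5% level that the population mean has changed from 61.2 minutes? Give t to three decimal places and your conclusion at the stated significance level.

t = 2.862; reject H0

H0: μ = 61.2; H1: μ ≠ 61.2 (one-sample t-test, two-sided).
t = (x̄ − μ₀)/(s/√n) = (68.9 − 61.2)/(9.7/√13) = 2.862
df = n − 1 = 12
Two-sided p-value ≈ 0.0143
Since p ≈ 0.0143 < α = 0.05, reject H0; the evidence is statistically significant.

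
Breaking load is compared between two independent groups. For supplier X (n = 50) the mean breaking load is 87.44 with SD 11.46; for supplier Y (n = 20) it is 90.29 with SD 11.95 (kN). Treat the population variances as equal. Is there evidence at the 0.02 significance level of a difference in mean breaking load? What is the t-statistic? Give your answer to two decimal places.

Let group 1 = supplier X, group 2 = supplier Y. H0: μ_1 = μ_2; H1: μ_1 ≠ μ_2 (two-sample pooled-variance t-test, two-sided).
s_p² = [(50−1)·11.46² + (20−1)·11.95²]/(50+20−2) = 134.537
t = (87.44 − 90.29)/√[134.537·(1/50 + 1/20)] = -0.93
df = n₁ + n₂ − 2 = 68
Two-sided p-value ≈ 0.3563
Since p ≈ 0.3563 > α = 0.02, fail to reject H0; the evidence is not statistically significant.

-0.93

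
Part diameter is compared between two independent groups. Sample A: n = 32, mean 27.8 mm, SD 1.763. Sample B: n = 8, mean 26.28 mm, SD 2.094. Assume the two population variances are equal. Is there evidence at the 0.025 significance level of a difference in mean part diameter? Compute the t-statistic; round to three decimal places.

2.103

Let group 1 = sample A, group 2 = sample B. H0: μ_1 = μ_2; H1: μ_1 ≠ μ_2 (two-sample pooled-variance t-test, two-sided).
s_p² = [(32−1)·1.763² + (8−1)·2.094²]/(32+8−2) = 3.34334
t = (27.8 − 26.28)/√[3.34334·(1/32 + 1/8)] = 2.103
df = n₁ + n₂ − 2 = 38
Two-sided p-value ≈ 0.0421
Since p ≈ 0.0421 > α = 0.025, fail to reject H0; the evidence is not statistically significant.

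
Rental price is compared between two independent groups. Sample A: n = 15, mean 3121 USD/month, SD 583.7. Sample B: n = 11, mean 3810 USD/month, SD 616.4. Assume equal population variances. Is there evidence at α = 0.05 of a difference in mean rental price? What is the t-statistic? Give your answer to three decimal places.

-2.905

Let group 1 = sample A, group 2 = sample B. H0: μ_1 = μ_2; H1: μ_1 ≠ μ_2 (two-sample pooled-variance t-test, two-sided).
s_p² = [(15−1)·583.7² + (11−1)·616.4²]/(15+11−2) = 357057
t = (3121 − 3810)/√[357057·(1/15 + 1/11)] = -2.905
df = n₁ + n₂ − 2 = 24
Two-sided p-value ≈ 0.008
Since p ≈ 0.008 < α = 0.05, reject H0; the data support H1.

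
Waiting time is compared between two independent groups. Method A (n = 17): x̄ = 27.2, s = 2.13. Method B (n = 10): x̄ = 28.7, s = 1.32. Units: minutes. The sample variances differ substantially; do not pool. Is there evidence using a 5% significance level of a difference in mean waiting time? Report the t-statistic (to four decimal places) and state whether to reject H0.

t = -2.2585; reject H0

Let group 1 = method A, group 2 = method B. H0: μ_1 = μ_2; H1: μ_1 ≠ μ_2 (Welch's two-sample t-test, two-sided).
t = (x̄_1 − x̄_2)/√(s_1²/n_1 + s_2²/n_2) = (27.2 − 28.7)/√(2.13²/17 + 1.32²/10) = -2.2585
Welch–Satterthwaite df ≈ 24.87
Two-sided p-value ≈ 0.033
Since p ≈ 0.033 < α = 0.05, reject H0; the evidence is statistically significant.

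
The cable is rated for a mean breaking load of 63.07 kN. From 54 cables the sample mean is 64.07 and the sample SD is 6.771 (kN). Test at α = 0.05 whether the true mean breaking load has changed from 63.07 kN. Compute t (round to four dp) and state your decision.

t = 1.0853; fail to reject H0

H0: μ = 63.07; H1: μ ≠ 63.07 (one-sample t-test, two-sided).
t = (x̄ − μ₀)/(s/√n) = (64.07 − 63.07)/(6.771/√54) = 1.0853
df = n − 1 = 53
Two-sided p-value ≈ 0.2827
Since p ≈ 0.2827 > α = 0.05, fail to reject H0; the evidence is not statistically significant.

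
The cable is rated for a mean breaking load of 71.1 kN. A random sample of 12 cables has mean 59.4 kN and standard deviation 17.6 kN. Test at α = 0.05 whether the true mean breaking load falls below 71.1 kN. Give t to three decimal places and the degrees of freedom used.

H0: μ = 71.1; H1: μ < 71.1 (one-sample t-test, left-tailed).
t = (x̄ − μ₀)/(s/√n) = (59.4 − 71.1)/(17.6/√12) = -2.303
df = n − 1 = 11
p-value = P(T ≤ -2.303) ≈ 0.0209
Since p ≈ 0.0209 < α = 0.05, reject H0; the evidence is statistically significant.

t = -2.303, df = 11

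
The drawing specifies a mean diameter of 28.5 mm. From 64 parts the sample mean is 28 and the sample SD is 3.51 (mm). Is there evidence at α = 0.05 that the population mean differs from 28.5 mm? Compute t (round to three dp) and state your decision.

t = -1.140; fail to reject H0

H0: μ = 28.5; H1: μ ≠ 28.5 (one-sample t-test, two-sided).
t = (x̄ − μ₀)/(s/√n) = (28 − 28.5)/(3.51/√64) = -1.140
df = n − 1 = 63
Two-sided p-value ≈ 0.259
Since p ≈ 0.259 > α = 0.05, fail to reject H0; the data do not provide sufficient evidence against H0.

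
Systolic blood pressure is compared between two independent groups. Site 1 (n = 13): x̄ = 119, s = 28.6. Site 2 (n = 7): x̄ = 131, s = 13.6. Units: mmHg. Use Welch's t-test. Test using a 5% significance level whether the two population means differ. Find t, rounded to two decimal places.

Let group 1 = site 1, group 2 = site 2. H0: μ_1 = μ_2; H1: μ_1 ≠ μ_2 (Welch's two-sample t-test, two-sided).
t = (x̄_1 − x̄_2)/√(s_1²/n_1 + s_2²/n_2) = (119 − 131)/√(28.6²/13 + 13.6²/7) = -1.27
Welch–Satterthwaite df ≈ 17.89
Two-sided p-value ≈ 0.2205
Since p ≈ 0.2205 > α = 0.05, fail to reject H0; the evidence is not statistically significant.

-1.27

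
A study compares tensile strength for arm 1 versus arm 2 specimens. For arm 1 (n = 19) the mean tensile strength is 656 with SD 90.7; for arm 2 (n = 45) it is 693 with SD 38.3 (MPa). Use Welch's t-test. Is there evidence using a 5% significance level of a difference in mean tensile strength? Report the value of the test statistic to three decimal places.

Let group 1 = arm 1, group 2 = arm 2. H0: μ_1 = μ_2; H1: μ_1 ≠ μ_2 (Welch's two-sample t-test, two-sided).
t = (x̄_1 − x̄_2)/√(s_1²/n_1 + s_2²/n_2) = (656 − 693)/√(90.7²/19 + 38.3²/45) = -1.715
Welch–Satterthwaite df ≈ 20.76
Two-sided p-value ≈ 0.101
Since p ≈ 0.101 > α = 0.05, fail to reject H0; the evidence is not statistically significant.

-1.715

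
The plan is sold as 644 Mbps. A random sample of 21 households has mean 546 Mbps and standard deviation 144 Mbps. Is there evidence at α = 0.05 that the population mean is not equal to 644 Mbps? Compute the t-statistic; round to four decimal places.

H0: μ = 644; H1: μ ≠ 644 (one-sample t-test, two-sided).
t = (x̄ − μ₀)/(s/√n) = (546 − 644)/(144/√21) = -3.1187
df = n − 1 = 20
Two-sided p-value ≈ 0.0054
Since p ≈ 0.0054 < α = 0.05, reject H0; the data support H1.

-3.1187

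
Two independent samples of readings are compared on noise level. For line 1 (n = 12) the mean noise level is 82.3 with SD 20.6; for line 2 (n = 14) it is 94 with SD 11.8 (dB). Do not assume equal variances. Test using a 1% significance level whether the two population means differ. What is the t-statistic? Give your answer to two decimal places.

-1.74

Let group 1 = line 1, group 2 = line 2. H0: μ_1 = μ_2; H1: μ_1 ≠ μ_2 (Welch's two-sample t-test, two-sided).
t = (x̄_1 − x̄_2)/√(s_1²/n_1 + s_2²/n_2) = (82.3 − 94)/√(20.6²/12 + 11.8²/14) = -1.74
Welch–Satterthwaite df ≈ 16.92
Two-sided p-value ≈ 0.100
Since p ≈ 0.100 > α = 0.01, fail to reject H0; the data do not provide sufficient evidence against H0.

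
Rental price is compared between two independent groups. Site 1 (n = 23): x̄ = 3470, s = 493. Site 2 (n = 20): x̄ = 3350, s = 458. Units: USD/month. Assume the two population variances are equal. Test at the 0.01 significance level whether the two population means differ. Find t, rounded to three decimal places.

Let group 1 = site 1, group 2 = site 2. H0: μ_1 = μ_2; H1: μ_1 ≠ μ_2 (two-sample pooled-variance t-test, two-sided).
s_p² = [(23−1)·493² + (20−1)·458²]/(23+20−2) = 227624
t = (3470 − 3350)/√[227624·(1/23 + 1/20)] = 0.823
df = n₁ + n₂ − 2 = 41
Two-sided p-value ≈ 0.4155
Since p ≈ 0.4155 > α = 0.01, fail to reject H0; the evidence is not statistically significant.

0.823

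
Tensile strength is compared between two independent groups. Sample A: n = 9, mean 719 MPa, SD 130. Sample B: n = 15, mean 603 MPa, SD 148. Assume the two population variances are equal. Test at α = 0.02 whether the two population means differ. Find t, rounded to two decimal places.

1.94

Let group 1 = sample A, group 2 = sample B. H0: μ_1 = μ_2; H1: μ_1 ≠ μ_2 (two-sample pooled-variance t-test, two-sided).
s_p² = [(9−1)·130² + (15−1)·148²]/(9+15−2) = 20084.4
t = (719 − 603)/√[20084.4·(1/9 + 1/15)] = 1.94
df = n₁ + n₂ − 2 = 22
Two-sided p-value ≈ 0.065
Since p ≈ 0.065 > α = 0.02, fail to reject H0; the data do not provide sufficient evidence against H0.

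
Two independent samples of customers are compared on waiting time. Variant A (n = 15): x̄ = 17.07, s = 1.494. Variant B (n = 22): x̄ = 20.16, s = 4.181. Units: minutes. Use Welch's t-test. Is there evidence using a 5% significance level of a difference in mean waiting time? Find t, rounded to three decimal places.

-3.181

Let group 1 = variant A, group 2 = variant B. H0: μ_1 = μ_2; H1: μ_1 ≠ μ_2 (Welch's two-sample t-test, two-sided).
t = (x̄_1 − x̄_2)/√(s_1²/n_1 + s_2²/n_2) = (17.07 − 20.16)/√(1.494²/15 + 4.181²/22) = -3.181
Welch–Satterthwaite df ≈ 28.12
Two-sided p-value ≈ 0.0036
Since p ≈ 0.0036 < α = 0.05, reject H0; the evidence is statistically significant.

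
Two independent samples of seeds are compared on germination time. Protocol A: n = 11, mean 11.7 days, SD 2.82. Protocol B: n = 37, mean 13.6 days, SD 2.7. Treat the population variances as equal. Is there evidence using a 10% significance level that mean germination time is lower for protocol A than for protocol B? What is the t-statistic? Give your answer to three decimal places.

Let group 1 = protocol A, group 2 = protocol B. H0: μ_1 = μ_2; H1: μ_1 < μ_2 (two-sample pooled-variance t-test, left-tailed).
s_p² = [(11−1)·2.82² + (37−1)·2.7²]/(11+37−2) = 7.434
t = (11.7 − 13.6)/√[7.434·(1/11 + 1/37)] = -2.029
df = n₁ + n₂ − 2 = 46
p-value = P(T ≤ -2.029) ≈ 0.024
Since p ≈ 0.024 < α = 0.1, reject H0; the data support H1.

-2.029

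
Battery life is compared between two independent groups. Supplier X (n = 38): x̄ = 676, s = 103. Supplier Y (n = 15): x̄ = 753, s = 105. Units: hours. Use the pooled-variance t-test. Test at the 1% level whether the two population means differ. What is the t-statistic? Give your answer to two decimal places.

-2.44

Let group 1 = supplier X, group 2 = supplier Y. H0: μ_1 = μ_2; H1: μ_1 ≠ μ_2 (two-sample pooled-variance t-test, two-sided).
s_p² = [(38−1)·103² + (15−1)·105²]/(38+15−2) = 10723.2
t = (676 − 753)/√[10723.2·(1/38 + 1/15)] = -2.44
df = n₁ + n₂ − 2 = 51
Two-sided p-value ≈ 0.018
Since p ≈ 0.018 > α = 0.01, fail to reject H0; the data do not provide sufficient evidence against H0.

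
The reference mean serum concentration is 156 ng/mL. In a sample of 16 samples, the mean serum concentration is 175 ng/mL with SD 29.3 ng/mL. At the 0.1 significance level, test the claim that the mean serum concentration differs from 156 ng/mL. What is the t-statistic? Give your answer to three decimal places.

H0: μ = 156; H1: μ ≠ 156 (one-sample t-test, two-sided).
t = (x̄ − μ₀)/(s/√n) = (175 − 156)/(29.3/√16) = 2.594
df = n − 1 = 15
Two-sided p-value ≈ 0.020
Since p ≈ 0.020 < α = 0.1, reject H0; the evidence is statistically significant.

2.594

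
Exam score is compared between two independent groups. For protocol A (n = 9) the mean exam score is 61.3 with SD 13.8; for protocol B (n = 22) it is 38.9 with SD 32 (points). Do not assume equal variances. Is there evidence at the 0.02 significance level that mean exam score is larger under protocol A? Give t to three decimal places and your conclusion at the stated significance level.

t = 2.722; reject H0

Let group 1 = protocol A, group 2 = protocol B. H0: μ_1 = μ_2; H1: μ_1 > μ_2 (Welch's two-sample t-test, right-tailed).
t = (x̄_1 − x̄_2)/√(s_1²/n_1 + s_2²/n_2) = (61.3 − 38.9)/√(13.8²/9 + 32²/22) = 2.722
Welch–Satterthwaite df ≈ 28.81
p-value = P(T ≥ 2.722) ≈ 0.005
Since p ≈ 0.005 < α = 0.02, reject H0; the evidence is statistically significant.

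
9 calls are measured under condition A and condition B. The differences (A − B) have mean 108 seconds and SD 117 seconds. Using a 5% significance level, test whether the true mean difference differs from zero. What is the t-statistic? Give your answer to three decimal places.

2.769

H0: μ_d = 0; H1: μ_d ≠ 0 (paired t-test on the differences, two-sided).
t = d̄/(s_d/√n) = 108/(117/√9) = 2.769
df = n − 1 = 8
Two-sided p-value ≈ 0.024
Since p ≈ 0.024 < α = 0.05, reject H0; the data support H1.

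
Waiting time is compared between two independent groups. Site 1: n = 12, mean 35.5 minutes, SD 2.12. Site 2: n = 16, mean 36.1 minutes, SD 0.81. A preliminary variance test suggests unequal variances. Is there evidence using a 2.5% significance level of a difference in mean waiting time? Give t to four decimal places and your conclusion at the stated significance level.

t = -0.9308; fail to reject H0

Let group 1 = site 1, group 2 = site 2. H0: μ_1 = μ_2; H1: μ_1 ≠ μ_2 (Welch's two-sample t-test, two-sided).
t = (x̄_1 − x̄_2)/√(s_1²/n_1 + s_2²/n_2) = (35.5 − 36.1)/√(2.12²/12 + 0.81²/16) = -0.9308
Welch–Satterthwaite df ≈ 13.42
Two-sided p-value ≈ 0.368
Since p ≈ 0.368 > α = 0.025, fail to reject H0; the data do not provide sufficient evidence against H0.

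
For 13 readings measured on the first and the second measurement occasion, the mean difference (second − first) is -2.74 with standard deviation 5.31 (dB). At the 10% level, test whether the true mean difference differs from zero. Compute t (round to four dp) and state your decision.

H0: μ_d = 0; H1: μ_d ≠ 0 (paired t-test on the differences, two-sided).
t = d̄/(s_d/√n) = -2.74/(5.31/√13) = -1.8605
df = n − 1 = 12
Two-sided p-value ≈ 0.0875
Since p ≈ 0.0875 < α = 0.1, reject H0; the evidence is statistically significant.

t = -1.8605; reject H0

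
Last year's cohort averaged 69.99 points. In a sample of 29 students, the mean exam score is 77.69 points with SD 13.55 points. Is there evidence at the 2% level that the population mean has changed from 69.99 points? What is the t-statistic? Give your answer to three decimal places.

H0: μ = 69.99; H1: μ ≠ 69.99 (one-sample t-test, two-sided).
t = (x̄ − μ₀)/(s/√n) = (77.69 − 69.99)/(13.55/√29) = 3.060
df = n − 1 = 28
Two-sided p-value ≈ 0.005
Since p ≈ 0.005 < α = 0.02, reject H0; the evidence is statistically significant.

3.060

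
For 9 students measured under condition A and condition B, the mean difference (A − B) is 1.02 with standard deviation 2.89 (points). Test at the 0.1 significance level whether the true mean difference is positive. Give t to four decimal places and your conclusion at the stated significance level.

t = 1.0588; fail to reject H0

H0: μ_d = 0; H1: μ_d > 0 (paired t-test on the differences, right-tailed).
t = d̄/(s_d/√n) = 1.02/(2.89/√9) = 1.0588
df = n − 1 = 8
p-value = P(T ≥ 1.0588) ≈ 0.1603
Since p ≈ 0.1603 > α = 0.1, fail to reject H0; the data do not provide sufficient evidence against H0.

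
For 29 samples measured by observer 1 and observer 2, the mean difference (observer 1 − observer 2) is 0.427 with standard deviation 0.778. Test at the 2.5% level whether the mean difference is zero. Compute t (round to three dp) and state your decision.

H0: μ_d = 0; H1: μ_d ≠ 0 (paired t-test on the differences, two-sided).
t = d̄/(s_d/√n) = 0.427/(0.778/√29) = 2.956
df = n − 1 = 28
Two-sided p-value ≈ 0.0063
Since p ≈ 0.0063 < α = 0.025, reject H0; the data support H1.

t = 2.956; reject H0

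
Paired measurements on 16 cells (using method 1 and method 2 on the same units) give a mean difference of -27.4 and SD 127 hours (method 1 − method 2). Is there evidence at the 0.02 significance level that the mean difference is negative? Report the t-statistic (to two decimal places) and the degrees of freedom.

H0: μ_d = 0; H1: μ_d < 0 (paired t-test on the differences, left-tailed).
t = d̄/(s_d/√n) = -27.4/(127/√16) = -0.86
df = n − 1 = 15
p-value = P(T ≤ -0.86) ≈ 0.2009
Since p ≈ 0.2009 > α = 0.02, fail to reject H0; the evidence is not statistically significant.

t = -0.86, df = 15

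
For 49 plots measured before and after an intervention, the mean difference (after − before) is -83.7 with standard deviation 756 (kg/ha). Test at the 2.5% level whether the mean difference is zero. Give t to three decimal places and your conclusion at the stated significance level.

H0: μ_d = 0; H1: μ_d ≠ 0 (paired t-test on the differences, two-sided).
t = d̄/(s_d/√n) = -83.7/(756/√49) = -0.775
df = n − 1 = 48
Two-sided p-value ≈ 0.4421
Since p ≈ 0.4421 > α = 0.025, fail to reject H0; the data do not provide sufficient evidence against H0.

t = -0.775; fail to reject H0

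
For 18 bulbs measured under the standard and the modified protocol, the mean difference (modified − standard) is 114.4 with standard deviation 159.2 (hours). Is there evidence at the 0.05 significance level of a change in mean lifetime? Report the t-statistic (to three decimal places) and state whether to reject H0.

H0: μ_d = 0; H1: μ_d ≠ 0 (paired t-test on the differences, two-sided).
t = d̄/(s_d/√n) = 114.4/(159.2/√18) = 3.049
df = n − 1 = 17
Two-sided p-value ≈ 0.007
Since p ≈ 0.007 < α = 0.05, reject H0; the data support H1.

t = 3.049; reject H0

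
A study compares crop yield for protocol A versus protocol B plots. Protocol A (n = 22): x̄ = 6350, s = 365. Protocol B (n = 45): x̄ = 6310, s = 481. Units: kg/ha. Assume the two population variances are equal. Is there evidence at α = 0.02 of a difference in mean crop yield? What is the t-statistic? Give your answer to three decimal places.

0.344

Let group 1 = protocol A, group 2 = protocol B. H0: μ_1 = μ_2; H1: μ_1 ≠ μ_2 (two-sample pooled-variance t-test, two-sided).
s_p² = [(22−1)·365² + (45−1)·481²]/(22+45−2) = 199656
t = (6350 − 6310)/√[199656·(1/22 + 1/45)] = 0.344
df = n₁ + n₂ − 2 = 65
Two-sided p-value ≈ 0.7319
Since p ≈ 0.7319 > α = 0.02, fail to reject H0; the data do not provide sufficient evidence against H0.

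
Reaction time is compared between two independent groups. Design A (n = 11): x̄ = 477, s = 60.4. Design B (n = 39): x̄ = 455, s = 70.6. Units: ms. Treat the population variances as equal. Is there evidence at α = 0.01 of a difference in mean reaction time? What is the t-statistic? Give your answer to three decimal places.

0.939

Let group 1 = design A, group 2 = design B. H0: μ_1 = μ_2; H1: μ_1 ≠ μ_2 (two-sample pooled-variance t-test, two-sided).
s_p² = [(11−1)·60.4² + (39−1)·70.6²]/(11+39−2) = 4705.98
t = (477 − 455)/√[4705.98·(1/11 + 1/39)] = 0.939
df = n₁ + n₂ − 2 = 48
Two-sided p-value ≈ 0.352
Since p ≈ 0.352 > α = 0.01, fail to reject H0; the evidence is not statistically significant.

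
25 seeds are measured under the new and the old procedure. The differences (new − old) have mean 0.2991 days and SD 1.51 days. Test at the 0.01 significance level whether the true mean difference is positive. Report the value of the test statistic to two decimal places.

0.99

H0: μ_d = 0; H1: μ_d > 0 (paired t-test on the differences, right-tailed).
t = d̄/(s_d/√n) = 0.2991/(1.51/√25) = 0.99
df = n − 1 = 24
p-value = P(T ≥ 0.99) ≈ 0.1659
Since p ≈ 0.1659 > α = 0.01, fail to reject H0; the data do not provide sufficient evidence against H0.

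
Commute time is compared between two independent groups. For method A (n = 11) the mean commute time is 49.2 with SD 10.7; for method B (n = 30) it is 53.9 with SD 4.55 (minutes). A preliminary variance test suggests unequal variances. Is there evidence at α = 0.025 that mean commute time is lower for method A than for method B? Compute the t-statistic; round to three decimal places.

Let group 1 = method A, group 2 = method B. H0: μ_1 = μ_2; H1: μ_1 < μ_2 (Welch's two-sample t-test, left-tailed).
t = (x̄_1 − x̄_2)/√(s_1²/n_1 + s_2²/n_2) = (49.2 − 53.9)/√(10.7²/11 + 4.55²/30) = -1.411
Welch–Satterthwaite df ≈ 11.35
p-value = P(T ≤ -1.411) ≈ 0.093
Since p ≈ 0.093 > α = 0.025, fail to reject H0; the evidence is not statistically significant.

-1.411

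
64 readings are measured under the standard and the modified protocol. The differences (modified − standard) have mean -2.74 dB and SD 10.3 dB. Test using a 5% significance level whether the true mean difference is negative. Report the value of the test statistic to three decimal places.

H0: μ_d = 0; H1: μ_d < 0 (paired t-test on the differences, left-tailed).
t = d̄/(s_d/√n) = -2.74/(10.3/√64) = -2.128
df = n − 1 = 63
p-value = P(T ≤ -2.128) ≈ 0.019
Since p ≈ 0.019 < α = 0.05, reject H0; the data support H1.

-2.128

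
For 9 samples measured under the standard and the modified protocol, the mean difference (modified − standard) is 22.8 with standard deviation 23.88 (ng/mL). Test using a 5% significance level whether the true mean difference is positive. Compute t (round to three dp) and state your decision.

H0: μ_d = 0; H1: μ_d > 0 (paired t-test on the differences, right-tailed).
t = d̄/(s_d/√n) = 22.8/(23.88/√9) = 2.864
df = n − 1 = 8
p-value = P(T ≥ 2.864) ≈ 0.011
Since p ≈ 0.011 < α = 0.05, reject H0; the data support H1.

t = 2.864; reject H0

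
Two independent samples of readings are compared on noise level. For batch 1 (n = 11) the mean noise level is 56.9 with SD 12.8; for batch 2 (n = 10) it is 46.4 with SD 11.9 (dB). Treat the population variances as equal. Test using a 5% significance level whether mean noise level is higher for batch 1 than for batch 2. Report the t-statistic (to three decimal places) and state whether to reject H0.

t = 1.941; reject H0

Let group 1 = batch 1, group 2 = batch 2. H0: μ_1 = μ_2; H1: μ_1 > μ_2 (two-sample pooled-variance t-test, right-tailed).
s_p² = [(11−1)·12.8² + (10−1)·11.9²]/(11+10−2) = 153.31
t = (56.9 − 46.4)/√[153.31·(1/11 + 1/10)] = 1.941
df = n₁ + n₂ − 2 = 19
p-value = P(T ≥ 1.941) ≈ 0.0336
Since p ≈ 0.0336 < α = 0.05, reject H0; the data support H1.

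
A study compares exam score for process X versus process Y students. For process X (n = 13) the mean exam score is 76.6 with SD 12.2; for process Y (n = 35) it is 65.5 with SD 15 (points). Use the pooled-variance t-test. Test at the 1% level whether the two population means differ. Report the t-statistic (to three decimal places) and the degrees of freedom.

Let group 1 = process X, group 2 = process Y. H0: μ_1 = μ_2; H1: μ_1 ≠ μ_2 (two-sample pooled-variance t-test, two-sided).
s_p² = [(13−1)·12.2² + (35−1)·15²]/(13+35−2) = 205.132
t = (76.6 − 65.5)/√[205.132·(1/13 + 1/35)] = 2.386
df = n₁ + n₂ − 2 = 46
Two-sided p-value ≈ 0.021
Since p ≈ 0.021 > α = 0.01, fail to reject H0; the data do not provide sufficient evidence against H0.

t = 2.386, df = 46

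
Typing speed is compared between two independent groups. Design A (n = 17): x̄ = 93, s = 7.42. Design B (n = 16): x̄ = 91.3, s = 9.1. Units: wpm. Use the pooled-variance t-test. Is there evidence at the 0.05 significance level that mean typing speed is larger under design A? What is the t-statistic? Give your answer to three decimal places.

Let group 1 = design A, group 2 = design B. H0: μ_1 = μ_2; H1: μ_1 > μ_2 (two-sample pooled-variance t-test, right-tailed).
s_p² = [(17−1)·7.42² + (16−1)·9.1²]/(17+16−2) = 68.4856
t = (93 − 91.3)/√[68.4856·(1/17 + 1/16)] = 0.590
df = n₁ + n₂ − 2 = 31
p-value = P(T ≥ 0.590) ≈ 0.2798
Since p ≈ 0.2798 > α = 0.05, fail to reject H0; the data do not provide sufficient evidence against H0.

0.590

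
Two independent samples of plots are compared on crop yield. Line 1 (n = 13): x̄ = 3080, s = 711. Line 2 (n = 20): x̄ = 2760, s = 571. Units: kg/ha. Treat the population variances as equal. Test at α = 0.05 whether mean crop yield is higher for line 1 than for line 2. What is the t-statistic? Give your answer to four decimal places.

1.4282

Let group 1 = line 1, group 2 = line 2. H0: μ_1 = μ_2; H1: μ_1 > μ_2 (two-sample pooled-variance t-test, right-tailed).
s_p² = [(13−1)·711² + (20−1)·571²]/(13+20−2) = 395517
t = (3080 − 2760)/√[395517·(1/13 + 1/20)] = 1.4282
df = n₁ + n₂ − 2 = 31
p-value = P(T ≥ 1.4282) ≈ 0.082
Since p ≈ 0.082 > α = 0.05, fail to reject H0; the evidence is not statistically significant.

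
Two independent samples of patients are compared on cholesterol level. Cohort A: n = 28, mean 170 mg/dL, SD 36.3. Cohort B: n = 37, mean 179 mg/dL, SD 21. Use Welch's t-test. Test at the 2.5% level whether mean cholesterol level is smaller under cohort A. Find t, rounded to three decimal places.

Let group 1 = cohort A, group 2 = cohort B. H0: μ_1 = μ_2; H1: μ_1 < μ_2 (Welch's two-sample t-test, left-tailed).
t = (x̄_1 − x̄_2)/√(s_1²/n_1 + s_2²/n_2) = (170 − 179)/√(36.3²/28 + 21²/37) = -1.172
Welch–Satterthwaite df ≈ 40.46
p-value = P(T ≤ -1.172) ≈ 0.124
Since p ≈ 0.124 > α = 0.025, fail to reject H0; the data do not provide sufficient evidence against H0.

-1.172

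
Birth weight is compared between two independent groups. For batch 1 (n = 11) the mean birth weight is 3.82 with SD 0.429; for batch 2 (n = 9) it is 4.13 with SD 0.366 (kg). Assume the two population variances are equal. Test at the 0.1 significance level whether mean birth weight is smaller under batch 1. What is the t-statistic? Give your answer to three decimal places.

-1.715

Let group 1 = batch 1, group 2 = batch 2. H0: μ_1 = μ_2; H1: μ_1 < μ_2 (two-sample pooled-variance t-test, left-tailed).
s_p² = [(11−1)·0.429² + (9−1)·0.366²]/(11+9−2) = 0.161781
t = (3.82 − 4.13)/√[0.161781·(1/11 + 1/9)] = -1.715
df = n₁ + n₂ − 2 = 18
p-value = P(T ≤ -1.715) ≈ 0.052
Since p ≈ 0.052 < α = 0.1, reject H0; the data support H1.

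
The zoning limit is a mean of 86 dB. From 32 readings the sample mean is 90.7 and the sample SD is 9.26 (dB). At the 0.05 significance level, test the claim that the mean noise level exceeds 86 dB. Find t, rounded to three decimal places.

H0: μ = 86; H1: μ > 86 (one-sample t-test, right-tailed).
t = (x̄ − μ₀)/(s/√n) = (90.7 − 86)/(9.26/√32) = 2.871
df = n − 1 = 31
p-value = P(T ≥ 2.871) ≈ 0.004
Since p ≈ 0.004 < α = 0.05, reject H0; the evidence is statistically significant.

2.871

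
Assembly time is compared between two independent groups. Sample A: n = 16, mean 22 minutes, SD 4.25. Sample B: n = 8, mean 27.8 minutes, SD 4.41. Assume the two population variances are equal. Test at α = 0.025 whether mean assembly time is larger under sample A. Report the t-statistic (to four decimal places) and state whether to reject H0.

Let group 1 = sample A, group 2 = sample B. H0: μ_1 = μ_2; H1: μ_1 > μ_2 (two-sample pooled-variance t-test, right-tailed).
s_p² = [(16−1)·4.25² + (8−1)·4.41²]/(16+8−2) = 18.5034
t = (22 − 27.8)/√[18.5034·(1/16 + 1/8)] = -3.1139
df = n₁ + n₂ − 2 = 22
p-value = P(T ≥ -3.1139) ≈ 0.997
Since p ≈ 0.997 > α = 0.025, fail to reject H0; the evidence is not statistically significant.

t = -3.1139; fail to reject H0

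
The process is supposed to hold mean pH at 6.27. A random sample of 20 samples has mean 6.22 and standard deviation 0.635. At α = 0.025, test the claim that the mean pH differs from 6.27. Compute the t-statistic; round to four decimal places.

H0: μ = 6.27; H1: μ ≠ 6.27 (one-sample t-test, two-sided).
t = (x̄ − μ₀)/(s/√n) = (6.22 − 6.27)/(0.635/√20) = -0.3521
df = n − 1 = 19
Two-sided p-value ≈ 0.7286
Since p ≈ 0.7286 > α = 0.025, fail to reject H0; the evidence is not statistically significant.

-0.3521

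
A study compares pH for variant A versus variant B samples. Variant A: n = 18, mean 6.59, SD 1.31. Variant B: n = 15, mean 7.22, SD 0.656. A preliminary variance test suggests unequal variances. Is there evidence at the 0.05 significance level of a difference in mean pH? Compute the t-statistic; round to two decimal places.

-1.79

Let group 1 = variant A, group 2 = variant B. H0: μ_1 = μ_2; H1: μ_1 ≠ μ_2 (Welch's two-sample t-test, two-sided).
t = (x̄_1 − x̄_2)/√(s_1²/n_1 + s_2²/n_2) = (6.59 − 7.22)/√(1.31²/18 + 0.656²/15) = -1.79
Welch–Satterthwaite df ≈ 25.92
Two-sided p-value ≈ 0.0853
Since p ≈ 0.0853 > α = 0.05, fail to reject H0; the evidence is not statistically significant.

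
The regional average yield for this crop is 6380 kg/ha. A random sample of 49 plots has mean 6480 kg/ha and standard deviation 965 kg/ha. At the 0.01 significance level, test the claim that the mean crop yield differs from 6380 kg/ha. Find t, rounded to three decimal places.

0.725

H0: μ = 6380; H1: μ ≠ 6380 (one-sample t-test, two-sided).
t = (x̄ − μ₀)/(s/√n) = (6480 − 6380)/(965/√49) = 0.725
df = n − 1 = 48
Two-sided p-value ≈ 0.4717
Since p ≈ 0.4717 > α = 0.01, fail to reject H0; the data do not provide sufficient evidence against H0.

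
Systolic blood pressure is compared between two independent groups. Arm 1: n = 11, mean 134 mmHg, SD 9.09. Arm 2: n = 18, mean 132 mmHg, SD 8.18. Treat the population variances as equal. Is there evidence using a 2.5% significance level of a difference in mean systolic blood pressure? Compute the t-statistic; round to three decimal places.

Let group 1 = arm 1, group 2 = arm 2. H0: μ_1 = μ_2; H1: μ_1 ≠ μ_2 (two-sample pooled-variance t-test, two-sided).
s_p² = [(11−1)·9.09² + (18−1)·8.18²]/(11+18−2) = 72.733
t = (134 − 132)/√[72.733·(1/11 + 1/18)] = 0.613
df = n₁ + n₂ − 2 = 27
Two-sided p-value ≈ 0.545
Since p ≈ 0.545 > α = 0.025, fail to reject H0; the evidence is not statistically significant.

0.613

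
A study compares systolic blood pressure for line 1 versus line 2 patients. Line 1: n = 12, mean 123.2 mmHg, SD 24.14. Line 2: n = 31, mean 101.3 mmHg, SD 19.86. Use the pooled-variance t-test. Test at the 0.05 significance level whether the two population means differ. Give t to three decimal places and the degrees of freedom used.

t = 3.054, df = 41

Let group 1 = line 1, group 2 = line 2. H0: μ_1 = μ_2; H1: μ_1 ≠ μ_2 (two-sample pooled-variance t-test, two-sided).
s_p² = [(12−1)·24.14² + (31−1)·19.86²]/(12+31−2) = 444.944
t = (123.2 − 101.3)/√[444.944·(1/12 + 1/31)] = 3.054
df = n₁ + n₂ − 2 = 41
Two-sided p-value ≈ 0.004
Since p ≈ 0.004 < α = 0.05, reject H0; the data support H1.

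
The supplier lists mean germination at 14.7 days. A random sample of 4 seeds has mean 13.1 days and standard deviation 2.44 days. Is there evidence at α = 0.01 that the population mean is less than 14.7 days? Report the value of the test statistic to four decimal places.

H0: μ = 14.7; H1: μ < 14.7 (one-sample t-test, left-tailed).
t = (x̄ − μ₀)/(s/√n) = (13.1 − 14.7)/(2.44/√4) = -1.3115
df = n − 1 = 3
p-value = P(T ≤ -1.3115) ≈ 0.141
Since p ≈ 0.141 > α = 0.01, fail to reject H0; the data do not provide sufficient evidence against H0.

-1.3115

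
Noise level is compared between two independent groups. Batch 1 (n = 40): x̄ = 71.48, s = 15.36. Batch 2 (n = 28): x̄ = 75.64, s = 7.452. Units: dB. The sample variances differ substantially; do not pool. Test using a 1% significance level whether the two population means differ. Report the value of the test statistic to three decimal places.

Let group 1 = batch 1, group 2 = batch 2. H0: μ_1 = μ_2; H1: μ_1 ≠ μ_2 (Welch's two-sample t-test, two-sided).
t = (x̄_1 − x̄_2)/√(s_1²/n_1 + s_2²/n_2) = (71.48 − 75.64)/√(15.36²/40 + 7.452²/28) = -1.482
Welch–Satterthwaite df ≈ 59.86
Two-sided p-value ≈ 0.144
Since p ≈ 0.144 > α = 0.01, fail to reject H0; the evidence is not statistically significant.

-1.482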